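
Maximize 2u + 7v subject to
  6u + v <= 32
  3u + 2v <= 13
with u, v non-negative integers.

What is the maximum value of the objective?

The continuous relaxation peaks at (0, 6.5) with value 45.50; rounding to a feasible lattice point costs some objective.
(u,v)=(0,6) is feasible, giving 42.
(u,v)=(1,5) is feasible, giving 37.
No feasible integer point exceeds 42.

42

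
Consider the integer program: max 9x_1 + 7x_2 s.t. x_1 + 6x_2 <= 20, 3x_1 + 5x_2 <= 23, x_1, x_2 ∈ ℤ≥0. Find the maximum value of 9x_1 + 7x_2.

63

Relaxing integrality, the LP optimum is 69.00 at (x_1,x_2) = (7.67, 0), which is not an integer point.
(x_1,x_2)=(7,0): 1·7+6·0=7≤20, 3·7+5·0=21≤23, objective 63.
(x_1,x_2)=(6,1): 1·6+6·1=12≤20, 3·6+5·1=23≤23, objective 61.
(x_1,x_2)=(6,0): 1·6+6·0=6≤20, 3·6+5·0=18≤23, objective 54.
The best lattice point is (7,0), giving 63.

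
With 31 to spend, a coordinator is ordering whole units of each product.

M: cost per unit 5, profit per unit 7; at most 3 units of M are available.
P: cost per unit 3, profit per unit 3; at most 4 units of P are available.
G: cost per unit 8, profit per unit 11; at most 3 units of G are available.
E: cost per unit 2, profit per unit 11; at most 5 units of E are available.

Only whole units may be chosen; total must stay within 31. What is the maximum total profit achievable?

84

E has the best ratio (11/2); taking only E gives at most 5×11 = 55 (stopped by the supply cap of 5).
Mixing does better — 1×M, 2×G, and 5×E: cost 31 ≤ 31, profit 1·7 + 2·11 + 5·11 = 84.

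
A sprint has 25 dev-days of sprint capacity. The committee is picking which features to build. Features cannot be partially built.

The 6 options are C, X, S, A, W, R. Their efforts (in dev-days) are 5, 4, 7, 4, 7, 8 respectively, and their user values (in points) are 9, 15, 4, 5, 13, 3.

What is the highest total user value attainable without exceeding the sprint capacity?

42

Allowing fractional choices, the relaxed optimum would be about 44.9, but features are indivisible.
C + X + A + W: effort 5 + 4 + 4 + 7 = 20 ≤ 25, user value 9 + 15 + 5 + 13 = 42.
C + X + S + W: effort 5 + 4 + 7 + 7 = 23 ≤ 25, user value 9 + 15 + 4 + 13 = 41.
C + X + W + R: effort 5 + 4 + 7 + 8 = 24 ≤ 25, user value 9 + 15 + 13 + 3 = 40.
Best is C, X, A, and W with total user value 42.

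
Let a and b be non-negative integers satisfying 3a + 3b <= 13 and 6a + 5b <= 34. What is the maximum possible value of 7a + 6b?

28

The continuous relaxation peaks at (4.33, 0) with value 30.33; rounding to a feasible lattice point costs some objective.
(a,b)=(4,0): 3·4+3·0=12≤13, 6·4+5·0=24≤34, objective 28.
(a,b)=(3,1): 3·3+3·1=12≤13, 6·3+5·1=23≤34, objective 27.
(a,b)=(3,0): 3·3+3·0=9≤13, 6·3+5·0=18≤34, objective 21.
Maximum is 28 at (a,b)=(4,0).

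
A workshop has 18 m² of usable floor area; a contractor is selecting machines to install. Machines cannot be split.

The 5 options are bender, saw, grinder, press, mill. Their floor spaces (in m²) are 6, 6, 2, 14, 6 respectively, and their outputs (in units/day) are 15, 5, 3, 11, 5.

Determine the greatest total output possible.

Take bender, saw, and mill: floor space 6 + 6 + 6 = 18 ≤ 18, output 15 + 5 + 5 = 25.
No other feasible combination does better.

25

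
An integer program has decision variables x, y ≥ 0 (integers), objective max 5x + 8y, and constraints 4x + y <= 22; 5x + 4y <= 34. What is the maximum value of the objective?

Relaxing integrality, the LP optimum is 68.00 at (x,y) = (0, 8.5), which is not an integer point.
(x,y)=(0,8): 4·0+1·8=8≤22, 5·0+4·8=32≤34, objective 64.
(x,y)=(1,7): 4·1+1·7=11≤22, 5·1+4·7=33≤34, objective 61.
The best lattice point is (0,8), giving 64.

64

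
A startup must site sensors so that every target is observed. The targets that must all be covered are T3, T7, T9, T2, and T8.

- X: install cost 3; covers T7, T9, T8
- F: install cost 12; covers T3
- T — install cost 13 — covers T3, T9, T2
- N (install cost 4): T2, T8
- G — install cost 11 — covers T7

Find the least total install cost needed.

16

Choose X and T: together they cover T3, T7, T9, T2, T8 — every target.
Total install cost: 3 + 13 = 16.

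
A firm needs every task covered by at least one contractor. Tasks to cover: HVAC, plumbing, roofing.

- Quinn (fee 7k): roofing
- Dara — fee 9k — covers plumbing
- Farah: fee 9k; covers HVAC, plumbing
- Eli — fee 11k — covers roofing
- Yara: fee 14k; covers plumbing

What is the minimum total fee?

Choose Quinn and Farah: together they cover HVAC, plumbing, roofing — every task.
Total fee: 7 + 9 = 16.
No cover costs less than 16.

16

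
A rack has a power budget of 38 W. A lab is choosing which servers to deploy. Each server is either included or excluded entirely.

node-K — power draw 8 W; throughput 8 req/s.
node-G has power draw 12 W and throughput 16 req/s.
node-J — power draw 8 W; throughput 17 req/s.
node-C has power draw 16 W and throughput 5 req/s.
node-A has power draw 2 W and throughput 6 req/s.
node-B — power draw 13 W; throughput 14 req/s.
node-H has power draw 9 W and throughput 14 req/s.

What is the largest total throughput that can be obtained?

55

This is an integer program with binary decision variables.
node-K + node-G + node-J + node-H: power draw 8 + 12 + 8 + 9 = 37 ≤ 38, throughput 8 + 16 + 17 + 14 = 55.
node-G + node-J + node-A + node-H: power draw 12 + 8 + 2 + 9 = 31 ≤ 38, throughput 16 + 17 + 6 + 14 = 53.
Best is node-K, node-G, node-J, and node-H with total throughput 55.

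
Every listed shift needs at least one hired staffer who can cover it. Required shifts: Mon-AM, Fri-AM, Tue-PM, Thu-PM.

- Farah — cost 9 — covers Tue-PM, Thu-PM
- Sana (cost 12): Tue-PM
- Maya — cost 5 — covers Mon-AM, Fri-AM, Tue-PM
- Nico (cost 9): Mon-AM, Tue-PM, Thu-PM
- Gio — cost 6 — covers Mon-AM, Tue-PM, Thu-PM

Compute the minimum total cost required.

11

This is an integer covering problem.
Choose Maya and Gio: together they cover Mon-AM, Fri-AM, Tue-PM, Thu-PM — every shift.
Total cost: 5 + 6 = 11.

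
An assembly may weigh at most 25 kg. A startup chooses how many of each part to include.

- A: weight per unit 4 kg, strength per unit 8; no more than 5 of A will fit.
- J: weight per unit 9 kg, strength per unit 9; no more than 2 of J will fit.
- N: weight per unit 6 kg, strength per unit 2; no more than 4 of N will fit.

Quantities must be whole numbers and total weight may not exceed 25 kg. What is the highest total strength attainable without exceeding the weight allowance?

41

This is a bounded integer knapsack.
Take 4×A and 1×J: weight 25 ≤ 25, strength 4·8 + 1·9 = 41.
No other integer combination yields more.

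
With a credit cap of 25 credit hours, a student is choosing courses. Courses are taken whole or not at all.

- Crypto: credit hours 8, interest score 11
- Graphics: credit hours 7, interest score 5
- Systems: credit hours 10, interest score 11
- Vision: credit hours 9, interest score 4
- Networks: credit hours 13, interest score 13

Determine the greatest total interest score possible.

Crypto + Graphics + Systems: credit hours 8 + 7 + 10 = 25 ≤ 25, interest score 11 + 5 + 11 = 27.
Crypto + Networks: credit hours 8 + 13 = 21 ≤ 25, interest score 11 + 13 = 24.
Best is Crypto, Graphics, and Systems with total interest score 27.

27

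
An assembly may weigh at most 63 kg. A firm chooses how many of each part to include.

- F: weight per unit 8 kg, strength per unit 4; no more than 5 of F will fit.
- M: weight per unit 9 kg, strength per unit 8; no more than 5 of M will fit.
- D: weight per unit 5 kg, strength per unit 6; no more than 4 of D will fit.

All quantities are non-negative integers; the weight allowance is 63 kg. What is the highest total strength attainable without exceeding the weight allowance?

Take 5×M and 3×D: weight 60 ≤ 63, strength 5·8 + 3·6 = 58.
No other integer combination yields more.

58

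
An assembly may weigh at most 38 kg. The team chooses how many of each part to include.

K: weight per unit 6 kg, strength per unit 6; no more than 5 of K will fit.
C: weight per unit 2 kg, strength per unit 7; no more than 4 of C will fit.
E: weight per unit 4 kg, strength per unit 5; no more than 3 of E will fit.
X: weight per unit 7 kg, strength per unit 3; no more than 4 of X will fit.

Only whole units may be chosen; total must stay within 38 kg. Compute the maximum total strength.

3×K, 4×C, and 3×E: weight 38 ≤ 38, strength 3·6 + 4·7 + 3·5 = 61.
5×K and 4×C: weight 38 ≤ 38, strength 5·6 + 4·7 = 58.
Best is 61.

61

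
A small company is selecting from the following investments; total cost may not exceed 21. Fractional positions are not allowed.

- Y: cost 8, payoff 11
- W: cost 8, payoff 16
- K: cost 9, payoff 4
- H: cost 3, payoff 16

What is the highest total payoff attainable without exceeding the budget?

43

This is a 0-1 knapsack instance.
Allowing fractional choices, the relaxed optimum would be about 43.9, but investments are indivisible.
W + K + H: cost 8 + 9 + 3 = 20 ≤ 21, payoff 16 + 4 + 16 = 36.
Y + W + H: cost 8 + 8 + 3 = 19 ≤ 21, payoff 11 + 16 + 16 = 43.
Best is Y, W, and H with total payoff 43.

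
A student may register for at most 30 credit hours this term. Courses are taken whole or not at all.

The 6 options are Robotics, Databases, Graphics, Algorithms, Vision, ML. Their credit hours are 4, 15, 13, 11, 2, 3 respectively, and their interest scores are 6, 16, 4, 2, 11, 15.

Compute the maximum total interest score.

Allowing fractional choices, the relaxed optimum would be about 49.8, but courses are indivisible.
Robotics + Databases + Vision + ML: credit hours 4 + 15 + 2 + 3 = 24 ≤ 30, interest score 6 + 16 + 11 + 15 = 48.
Databases + Vision + ML: credit hours 15 + 2 + 3 = 20 ≤ 30, interest score 16 + 11 + 15 = 42.
Robotics + Databases + ML: credit hours 4 + 15 + 3 = 22 ≤ 30, interest score 6 + 16 + 15 = 37.
Best is Robotics, Databases, Vision, and ML with total interest score 48.

48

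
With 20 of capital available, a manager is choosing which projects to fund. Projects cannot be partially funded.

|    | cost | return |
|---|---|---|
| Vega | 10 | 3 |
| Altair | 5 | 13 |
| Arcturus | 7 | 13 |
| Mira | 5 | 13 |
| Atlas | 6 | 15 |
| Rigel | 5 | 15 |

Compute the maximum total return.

43

Take Altair, Atlas, and Rigel: cost 5 + 6 + 5 = 16 ≤ 20, return 13 + 15 + 15 = 43.
No feasible combination exceeds this.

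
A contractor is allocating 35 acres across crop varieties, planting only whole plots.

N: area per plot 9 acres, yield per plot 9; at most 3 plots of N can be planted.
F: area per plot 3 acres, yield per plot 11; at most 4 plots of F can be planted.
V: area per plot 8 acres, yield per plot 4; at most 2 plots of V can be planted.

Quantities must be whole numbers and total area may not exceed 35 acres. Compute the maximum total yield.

Take 2×N and 4×F: area 30 ≤ 35, yield 2·9 + 4·11 = 62.
F has the best ratio (11/3) and is taken to its limit of 4; remaining capacity is filled optimally with the others.

62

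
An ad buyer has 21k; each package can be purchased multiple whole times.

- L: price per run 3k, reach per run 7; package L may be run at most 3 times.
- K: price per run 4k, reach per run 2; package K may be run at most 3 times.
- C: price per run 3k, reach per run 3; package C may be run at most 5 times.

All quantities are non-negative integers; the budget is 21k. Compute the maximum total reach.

Take 3×L and 4×C: price 21 ≤ 21, reach 3·7 + 4·3 = 33.
L has the best ratio (7/3) and is taken to its limit of 3; remaining capacity is filled optimally with the others.

33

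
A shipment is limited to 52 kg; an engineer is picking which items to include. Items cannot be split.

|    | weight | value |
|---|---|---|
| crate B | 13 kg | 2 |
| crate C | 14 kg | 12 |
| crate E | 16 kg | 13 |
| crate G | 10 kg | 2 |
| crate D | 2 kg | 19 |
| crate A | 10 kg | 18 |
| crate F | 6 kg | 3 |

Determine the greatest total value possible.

65

This is an integer program with binary decision variables.
Allowing fractional choices, the relaxed optimum would be about 65.8, but items are indivisible.
crate C + crate E + crate D + crate A + crate F: weight 14 + 16 + 2 + 10 + 6 = 48 ≤ 52, value 12 + 13 + 19 + 18 + 3 = 65.
crate C + crate E + crate G + crate D + crate A: weight 14 + 16 + 10 + 2 + 10 = 52 ≤ 52, value 12 + 13 + 2 + 19 + 18 = 64.
Best is crate C, crate E, crate D, crate A, and crate F with total value 65.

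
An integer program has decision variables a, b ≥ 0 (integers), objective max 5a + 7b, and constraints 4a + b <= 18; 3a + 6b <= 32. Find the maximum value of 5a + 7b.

(a,b)=(2,4): 4·2+1·4=12≤18, 3·2+6·4=30≤32, objective 38.
(a,b)=(3,3): 4·3+1·3=15≤18, 3·3+6·3=27≤32, objective 36.
Maximum is 38 at (a,b)=(2,4).

38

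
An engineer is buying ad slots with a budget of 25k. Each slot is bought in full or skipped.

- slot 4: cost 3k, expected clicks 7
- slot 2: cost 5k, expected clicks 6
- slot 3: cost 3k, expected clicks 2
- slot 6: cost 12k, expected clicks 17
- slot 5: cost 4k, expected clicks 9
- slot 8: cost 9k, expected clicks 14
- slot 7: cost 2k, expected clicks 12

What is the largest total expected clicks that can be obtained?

48

Treat it as a binary knapsack problem.
Allowing fractional choices, the relaxed optimum would be about 51.9, but ad slots are indivisible.
slot 4 + slot 2 + slot 5 + slot 8 + slot 7: cost 3 + 5 + 4 + 9 + 2 = 23 ≤ 25, expected clicks 7 + 6 + 9 + 14 + 12 = 48.
slot 4 + slot 3 + slot 6 + slot 5 + slot 7: cost 3 + 3 + 12 + 4 + 2 = 24 ≤ 25, expected clicks 7 + 2 + 17 + 9 + 12 = 47.
Best is slot 4, slot 2, slot 5, slot 8, and slot 7 with total expected clicks 48.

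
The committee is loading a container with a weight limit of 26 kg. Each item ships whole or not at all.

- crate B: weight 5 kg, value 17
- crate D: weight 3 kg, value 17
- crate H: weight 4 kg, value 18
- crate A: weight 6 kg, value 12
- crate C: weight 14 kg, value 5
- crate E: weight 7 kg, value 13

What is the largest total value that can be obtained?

Treat it as a binary knapsack problem.
crate B + crate D + crate H + crate A + crate E: weight 5 + 3 + 4 + 6 + 7 = 25 ≤ 26, value 17 + 17 + 18 + 12 + 13 = 77.
crate B + crate D + crate H + crate E: weight 5 + 3 + 4 + 7 = 19 ≤ 26, value 17 + 17 + 18 + 13 = 65.
crate B + crate D + crate H + crate A: weight 5 + 3 + 4 + 6 = 18 ≤ 26, value 17 + 17 + 18 + 12 = 64.
Best is crate B, crate D, crate H, crate A, and crate E with total value 77.

77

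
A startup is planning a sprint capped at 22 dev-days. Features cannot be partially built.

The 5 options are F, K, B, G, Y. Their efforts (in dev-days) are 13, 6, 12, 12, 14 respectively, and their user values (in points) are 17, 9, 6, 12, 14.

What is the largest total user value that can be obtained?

26

Allowing fractional choices, the relaxed optimum would be about 29.0, but features are indivisible.
F + K: effort 13 + 6 = 19 ≤ 22, user value 17 + 9 = 26.
K + G: effort 6 + 12 = 18 ≤ 22, user value 9 + 12 = 21.
K + Y: effort 6 + 14 = 20 ≤ 22, user value 9 + 14 = 23.
Best is F and K with total user value 26.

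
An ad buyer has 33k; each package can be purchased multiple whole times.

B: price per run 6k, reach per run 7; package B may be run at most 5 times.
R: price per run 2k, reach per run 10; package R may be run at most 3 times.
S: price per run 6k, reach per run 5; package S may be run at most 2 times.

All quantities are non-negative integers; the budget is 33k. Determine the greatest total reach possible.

58

This is a bounded integer knapsack.
Take 4×B and 3×R: price 30 ≤ 33, reach 4·7 + 3·10 = 58.
R has the best ratio (10/2) and is taken to its limit of 3; remaining capacity is filled optimally with the others.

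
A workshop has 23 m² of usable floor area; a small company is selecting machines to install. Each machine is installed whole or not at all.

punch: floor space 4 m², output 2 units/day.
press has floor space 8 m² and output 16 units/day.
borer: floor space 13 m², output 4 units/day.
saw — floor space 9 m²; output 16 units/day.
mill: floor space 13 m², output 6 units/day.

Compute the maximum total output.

Allowing fractional choices, the relaxed optimum would be about 34.9, but machines are indivisible.
press + saw: floor space 8 + 9 = 17 ≤ 23, output 16 + 16 = 32.
punch + press + saw: floor space 4 + 8 + 9 = 21 ≤ 23, output 2 + 16 + 16 = 34.
press + mill: floor space 8 + 13 = 21 ≤ 23, output 16 + 6 = 22.
Best is punch, press, and saw with total output 34.

34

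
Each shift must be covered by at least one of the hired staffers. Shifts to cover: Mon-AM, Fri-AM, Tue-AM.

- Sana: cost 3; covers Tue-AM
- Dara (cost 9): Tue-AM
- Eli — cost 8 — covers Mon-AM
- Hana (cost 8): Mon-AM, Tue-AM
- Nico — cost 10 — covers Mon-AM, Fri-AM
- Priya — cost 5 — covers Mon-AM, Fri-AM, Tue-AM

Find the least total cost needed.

This is an integer covering problem.
Priya alone covers Mon-AM, Fri-AM, Tue-AM — every shift.
Total cost: 5.

5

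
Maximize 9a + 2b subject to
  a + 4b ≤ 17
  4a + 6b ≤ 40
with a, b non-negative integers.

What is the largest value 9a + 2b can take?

90

(a,b)=(10,0): 1·10+4·0=10≤17, 4·10+6·0=40≤40, objective 90.
(a,b)=(9,0): 1·9+4·0=9≤17, 4·9+6·0=36≤40, objective 81.
The best lattice point is (10,0), giving 90.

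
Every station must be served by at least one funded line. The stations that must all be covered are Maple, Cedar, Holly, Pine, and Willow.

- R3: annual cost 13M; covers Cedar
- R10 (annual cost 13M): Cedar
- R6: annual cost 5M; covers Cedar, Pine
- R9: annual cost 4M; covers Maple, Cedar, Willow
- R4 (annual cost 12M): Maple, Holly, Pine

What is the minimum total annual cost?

The greedy cost-per-new-station heuristic would pick R9, R6, and R4 for 21, but a cheaper cover exists.
Choose R9 and R4: together they cover Maple, Cedar, Holly, Pine, Willow — every station.
Total annual cost: 4 + 12 = 16.
No cover costs less than 16.

16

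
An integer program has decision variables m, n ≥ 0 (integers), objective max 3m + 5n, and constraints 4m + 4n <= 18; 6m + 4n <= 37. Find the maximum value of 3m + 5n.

(m,n)=(0,4): 4·0+4·4=16≤18, 6·0+4·4=16≤37, objective 20.
(m,n)=(1,3): 4·1+4·3=16≤18, 6·1+4·3=18≤37, objective 18.
(m,n)=(0,3): 4·0+4·3=12≤18, 6·0+4·3=12≤37, objective 15.
Maximum is 20 at (m,n)=(0,4).

20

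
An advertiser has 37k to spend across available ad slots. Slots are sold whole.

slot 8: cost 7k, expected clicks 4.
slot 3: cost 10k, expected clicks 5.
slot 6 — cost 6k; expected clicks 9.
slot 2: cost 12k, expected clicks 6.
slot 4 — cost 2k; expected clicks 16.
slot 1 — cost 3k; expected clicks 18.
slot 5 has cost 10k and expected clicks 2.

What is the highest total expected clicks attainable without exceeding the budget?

slot 8 + slot 6 + slot 2 + slot 4 + slot 1: cost 7 + 6 + 12 + 2 + 3 = 30 ≤ 37, expected clicks 4 + 9 + 6 + 16 + 18 = 53.
slot 3 + slot 6 + slot 2 + slot 4 + slot 1: cost 10 + 6 + 12 + 2 + 3 = 33 ≤ 37, expected clicks 5 + 9 + 6 + 16 + 18 = 54.
Best is slot 3, slot 6, slot 2, slot 4, and slot 1 with total expected clicks 54.

54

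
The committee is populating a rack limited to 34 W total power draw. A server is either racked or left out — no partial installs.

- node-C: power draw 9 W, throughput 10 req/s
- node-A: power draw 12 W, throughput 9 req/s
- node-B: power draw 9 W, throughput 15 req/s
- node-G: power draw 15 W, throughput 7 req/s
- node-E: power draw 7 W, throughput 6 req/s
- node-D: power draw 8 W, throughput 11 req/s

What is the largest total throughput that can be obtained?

42

Take node-C, node-B, node-E, and node-D: power draw 9 + 9 + 7 + 8 = 33 ≤ 34, throughput 10 + 15 + 6 + 11 = 42.
No other feasible combination does better.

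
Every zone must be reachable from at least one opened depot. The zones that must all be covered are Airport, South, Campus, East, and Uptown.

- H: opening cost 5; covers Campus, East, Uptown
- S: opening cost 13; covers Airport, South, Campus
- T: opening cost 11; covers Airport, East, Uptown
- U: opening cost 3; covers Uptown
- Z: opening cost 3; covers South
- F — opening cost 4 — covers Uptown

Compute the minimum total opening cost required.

18

The greedy cost-per-new-zone heuristic would pick H, Z, and T for 19, but a cheaper cover exists.
Choose H and S: together they cover Airport, South, Campus, East, Uptown — every zone.
Total opening cost: 5 + 13 = 18.
No cover costs less than 18.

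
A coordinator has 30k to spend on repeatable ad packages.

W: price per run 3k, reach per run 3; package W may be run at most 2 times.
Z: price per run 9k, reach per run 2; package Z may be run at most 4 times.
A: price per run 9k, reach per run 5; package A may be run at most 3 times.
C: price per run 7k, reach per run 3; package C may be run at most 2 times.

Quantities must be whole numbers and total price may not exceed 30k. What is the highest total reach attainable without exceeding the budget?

W has the best ratio (3/3); taking only W gives at most 2×3 = 6 (stopped by the supply cap of 2).
Mixing does better — 1×W and 3×A: price 30 ≤ 30, reach 1·3 + 3·5 = 18.

18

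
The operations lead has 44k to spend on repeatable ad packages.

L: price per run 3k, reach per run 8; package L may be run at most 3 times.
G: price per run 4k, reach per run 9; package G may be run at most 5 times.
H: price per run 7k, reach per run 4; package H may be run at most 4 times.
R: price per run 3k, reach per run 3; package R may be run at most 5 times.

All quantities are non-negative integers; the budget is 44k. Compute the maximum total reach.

This is a bounded integer knapsack.
L has the best ratio (8/3); taking only L gives at most 3×8 = 24 (stopped by the supply cap of 3).
Mixing does better — 3×L, 5×G, and 5×R: price 44 ≤ 44, reach 3·8 + 5·9 + 5·3 = 84.

84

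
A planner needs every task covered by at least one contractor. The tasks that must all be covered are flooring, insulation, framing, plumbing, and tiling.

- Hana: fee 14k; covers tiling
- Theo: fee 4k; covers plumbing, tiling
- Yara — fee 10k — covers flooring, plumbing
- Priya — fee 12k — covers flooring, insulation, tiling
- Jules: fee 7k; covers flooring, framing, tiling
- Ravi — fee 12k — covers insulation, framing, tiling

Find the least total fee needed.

This is a weighted set-cover instance.
The greedy cost-per-new-task heuristic would pick Theo, Jules, and Priya for 23, but a cheaper cover exists.
Choose Yara and Ravi: together they cover flooring, insulation, framing, plumbing, tiling — every task.
Total fee: 10 + 12 = 22.
No cover costs less than 22.

22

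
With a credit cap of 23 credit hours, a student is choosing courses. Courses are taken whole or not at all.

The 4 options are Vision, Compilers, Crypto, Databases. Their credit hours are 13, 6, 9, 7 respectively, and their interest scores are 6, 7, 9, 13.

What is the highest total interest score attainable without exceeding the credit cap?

29

Crypto + Databases: credit hours 9 + 7 = 16 ≤ 23, interest score 9 + 13 = 22.
Compilers + Databases: credit hours 6 + 7 = 13 ≤ 23, interest score 7 + 13 = 20.
Compilers + Crypto + Databases: credit hours 6 + 9 + 7 = 22 ≤ 23, interest score 7 + 9 + 13 = 29.
Best is Compilers, Crypto, and Databases with total interest score 29.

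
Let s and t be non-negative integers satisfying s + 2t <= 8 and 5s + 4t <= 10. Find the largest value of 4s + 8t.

16

Relaxing integrality, the LP optimum is 20.00 at (s,t) = (0, 2.5), which is not an integer point.
(s,t)=(0,2): 1·0+2·2=4≤8, 5·0+4·2=8≤10, objective 16.
(s,t)=(1,1): 1·1+2·1=3≤8, 5·1+4·1=9≤10, objective 12.
(s,t)=(0,1): 1·0+2·1=2≤8, 5·0+4·1=4≤10, objective 8.
No feasible integer point exceeds 16.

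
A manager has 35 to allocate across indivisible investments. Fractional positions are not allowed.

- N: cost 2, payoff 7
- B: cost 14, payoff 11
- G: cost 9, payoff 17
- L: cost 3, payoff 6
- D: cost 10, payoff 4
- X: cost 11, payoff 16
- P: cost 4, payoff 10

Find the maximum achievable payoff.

N + G + L + X + P: cost 2 + 9 + 3 + 11 + 4 = 29 ≤ 35, payoff 7 + 17 + 6 + 16 + 10 = 56.
N + B + G + L + P: cost 2 + 14 + 9 + 3 + 4 = 32 ≤ 35, payoff 7 + 11 + 17 + 6 + 10 = 51.
Best is N, G, L, X, and P with total payoff 56.

56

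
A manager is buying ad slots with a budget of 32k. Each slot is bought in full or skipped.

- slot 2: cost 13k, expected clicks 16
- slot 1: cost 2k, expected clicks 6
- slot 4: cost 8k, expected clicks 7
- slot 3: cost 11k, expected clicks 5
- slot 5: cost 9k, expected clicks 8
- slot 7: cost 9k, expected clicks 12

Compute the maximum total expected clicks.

Allowing fractional choices, the relaxed optimum would be about 41.1, but ad slots are indivisible.
slot 2 + slot 1 + slot 4 + slot 7: cost 13 + 2 + 8 + 9 = 32 ≤ 32, expected clicks 16 + 6 + 7 + 12 = 41.
slot 2 + slot 1 + slot 4 + slot 5: cost 13 + 2 + 8 + 9 = 32 ≤ 32, expected clicks 16 + 6 + 7 + 8 = 37.
slot 2 + slot 5 + slot 7: cost 13 + 9 + 9 = 31 ≤ 32, expected clicks 16 + 8 + 12 = 36.
Best is slot 2, slot 1, slot 4, and slot 7 with total expected clicks 41.

41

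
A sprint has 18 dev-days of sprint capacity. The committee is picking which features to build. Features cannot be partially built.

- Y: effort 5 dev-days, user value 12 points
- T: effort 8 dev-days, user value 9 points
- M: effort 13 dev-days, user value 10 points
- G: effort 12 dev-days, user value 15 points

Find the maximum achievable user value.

Y + M: effort 5 + 13 = 18 ≤ 18, user value 12 + 10 = 22.
Y + G: effort 5 + 12 = 17 ≤ 18, user value 12 + 15 = 27.
Best is Y and G with total user value 27.

27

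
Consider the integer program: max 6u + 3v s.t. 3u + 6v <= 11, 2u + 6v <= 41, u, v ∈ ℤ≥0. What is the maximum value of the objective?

The continuous relaxation peaks at (3.67, 0) with value 22.00; rounding to a feasible lattice point costs some objective.
(u,v)=(3,0): 3·3+6·0=9≤11, 2·3+6·0=6≤41, objective 18.
(u,v)=(2,0): 3·2+6·0=6≤11, 2·2+6·0=4≤41, objective 12.
The best lattice point is (3,0), giving 18.

18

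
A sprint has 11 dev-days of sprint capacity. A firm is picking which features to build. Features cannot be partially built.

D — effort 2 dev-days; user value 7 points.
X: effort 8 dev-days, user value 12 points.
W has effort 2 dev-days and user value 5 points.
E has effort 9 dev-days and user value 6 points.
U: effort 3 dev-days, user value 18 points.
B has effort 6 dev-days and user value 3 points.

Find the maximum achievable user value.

30

X + U: effort 8 + 3 = 11 ≤ 11, user value 12 + 18 = 30.
D + U + B: effort 2 + 3 + 6 = 11 ≤ 11, user value 7 + 18 + 3 = 28.
D + W + U: effort 2 + 2 + 3 = 7 ≤ 11, user value 7 + 5 + 18 = 30.
The maximum user value is 30; one optimal choice is D, W, and U.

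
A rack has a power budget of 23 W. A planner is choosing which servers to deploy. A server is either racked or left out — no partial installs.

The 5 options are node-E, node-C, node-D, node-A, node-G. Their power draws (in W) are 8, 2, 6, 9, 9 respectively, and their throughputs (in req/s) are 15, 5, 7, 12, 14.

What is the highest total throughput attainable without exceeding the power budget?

36

Allowing fractional choices, the relaxed optimum would be about 39.3, but servers are indivisible.
node-E + node-D + node-G: power draw 8 + 6 + 9 = 23 ≤ 23, throughput 15 + 7 + 14 = 36.
node-E + node-C + node-G: power draw 8 + 2 + 9 = 19 ≤ 23, throughput 15 + 5 + 14 = 34.
Best is node-E, node-D, and node-G with total throughput 36.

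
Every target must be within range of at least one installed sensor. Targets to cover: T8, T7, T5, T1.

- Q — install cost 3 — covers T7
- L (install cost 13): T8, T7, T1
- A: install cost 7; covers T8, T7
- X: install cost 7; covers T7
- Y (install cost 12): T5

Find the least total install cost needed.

The greedy cost-per-new-target heuristic would pick Q, L, and Y for 28, but a cheaper cover exists.
Choose L and Y: together they cover T8, T7, T5, T1 — every target.
Total install cost: 13 + 12 = 25.
No cover costs less than 25.

25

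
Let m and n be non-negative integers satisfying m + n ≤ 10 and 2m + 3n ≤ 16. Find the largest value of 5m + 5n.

40

(m,n)=(8,0): 1·8+1·0=8≤10, 2·8+3·0=16≤16, objective 40.
(m,n)=(7,0): 1·7+1·0=7≤10, 2·7+3·0=14≤16, objective 35.
The best lattice point is (8,0), giving 40.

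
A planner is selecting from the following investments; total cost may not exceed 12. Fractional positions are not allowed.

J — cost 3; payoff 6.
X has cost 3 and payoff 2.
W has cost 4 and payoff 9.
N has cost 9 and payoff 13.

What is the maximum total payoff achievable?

19

Take J and N: cost 3 + 9 = 12 ≤ 12, payoff 6 + 13 = 19.
No other feasible combination does better.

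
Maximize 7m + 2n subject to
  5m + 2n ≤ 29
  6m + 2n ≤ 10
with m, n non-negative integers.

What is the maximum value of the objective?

Relaxing integrality, the LP optimum is 11.67 at (m,n) = (1.67, 0), which is not an integer point.
(m,n)=(1,2): 5·1+2·2=9≤29, 6·1+2·2=10≤10, objective 11.
(m,n)=(1,1): 5·1+2·1=7≤29, 6·1+2·1=8≤10, objective 9.
(m,n)=(1,0): 5·1+2·0=5≤29, 6·1+2·0=6≤10, objective 7.
No feasible integer point exceeds 11.

11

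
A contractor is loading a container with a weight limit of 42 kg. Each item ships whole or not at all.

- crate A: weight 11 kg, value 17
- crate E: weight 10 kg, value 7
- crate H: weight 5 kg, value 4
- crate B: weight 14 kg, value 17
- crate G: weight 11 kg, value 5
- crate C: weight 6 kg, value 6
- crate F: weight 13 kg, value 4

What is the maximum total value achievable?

47

Allowing fractional choices, the relaxed optimum would be about 48.2, but items are indivisible.
crate A + crate E + crate H + crate B: weight 11 + 10 + 5 + 14 = 40 ≤ 42, value 17 + 7 + 4 + 17 = 45.
crate A + crate E + crate B + crate C: weight 11 + 10 + 14 + 6 = 41 ≤ 42, value 17 + 7 + 17 + 6 = 47.
Best is crate A, crate E, crate B, and crate C with total value 47.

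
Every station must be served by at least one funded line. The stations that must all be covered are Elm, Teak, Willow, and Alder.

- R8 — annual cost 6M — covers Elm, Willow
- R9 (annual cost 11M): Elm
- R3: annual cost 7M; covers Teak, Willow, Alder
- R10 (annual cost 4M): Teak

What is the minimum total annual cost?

13

This is an integer covering problem.
Choose R8 and R3: together they cover Elm, Teak, Willow, Alder — every station.
Total annual cost: 6 + 7 = 13.
No cover costs less than 13.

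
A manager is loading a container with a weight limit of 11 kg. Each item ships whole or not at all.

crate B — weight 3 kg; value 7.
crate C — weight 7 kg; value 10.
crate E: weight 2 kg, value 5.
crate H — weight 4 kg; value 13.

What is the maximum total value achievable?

25

This is an integer program with binary decision variables.
Allowing fractional choices, the relaxed optimum would be about 27.9, but items are indivisible.
crate B + crate E + crate H: weight 3 + 2 + 4 = 9 ≤ 11, value 7 + 5 + 13 = 25.
crate B + crate H: weight 3 + 4 = 7 ≤ 11, value 7 + 13 = 20.
crate C + crate H: weight 7 + 4 = 11 ≤ 11, value 10 + 13 = 23.
Best is crate B, crate E, and crate H with total value 25.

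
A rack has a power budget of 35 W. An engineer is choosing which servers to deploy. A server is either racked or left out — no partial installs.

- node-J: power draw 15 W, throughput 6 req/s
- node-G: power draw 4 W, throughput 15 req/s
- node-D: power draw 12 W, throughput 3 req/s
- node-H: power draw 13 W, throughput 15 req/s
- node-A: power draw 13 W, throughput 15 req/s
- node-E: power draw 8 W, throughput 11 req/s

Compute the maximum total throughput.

Allowing fractional choices, the relaxed optimum would be about 52.5, but servers are indivisible.
node-G + node-H + node-E: power draw 4 + 13 + 8 = 25 ≤ 35, throughput 15 + 15 + 11 = 41.
node-G + node-A + node-E: power draw 4 + 13 + 8 = 25 ≤ 35, throughput 15 + 15 + 11 = 41.
node-G + node-H + node-A: power draw 4 + 13 + 13 = 30 ≤ 35, throughput 15 + 15 + 15 = 45.
Best is node-G, node-H, and node-A with total throughput 45.

45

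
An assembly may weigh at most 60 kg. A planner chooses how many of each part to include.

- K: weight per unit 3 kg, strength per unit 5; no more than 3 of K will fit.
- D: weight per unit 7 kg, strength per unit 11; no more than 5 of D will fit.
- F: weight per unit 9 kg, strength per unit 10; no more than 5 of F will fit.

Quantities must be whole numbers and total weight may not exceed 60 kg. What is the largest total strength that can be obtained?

K has the best ratio (5/3); taking only K gives at most 3×5 = 15 (stopped by the supply cap of 3).
Mixing does better — 2×K, 5×D, and 2×F: weight 59 ≤ 60, strength 2·5 + 5·11 + 2·10 = 85.

85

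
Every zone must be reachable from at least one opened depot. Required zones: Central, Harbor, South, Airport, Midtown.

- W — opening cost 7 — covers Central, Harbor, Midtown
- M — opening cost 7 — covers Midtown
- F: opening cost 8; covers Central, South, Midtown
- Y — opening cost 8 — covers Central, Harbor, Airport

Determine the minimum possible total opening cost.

The greedy cost-per-new-zone heuristic would pick W, F, and Y for 23, but a cheaper cover exists.
Choose F and Y: together they cover Central, Harbor, South, Airport, Midtown — every zone.
Total opening cost: 8 + 8 = 16.
No cover costs less than 16.

16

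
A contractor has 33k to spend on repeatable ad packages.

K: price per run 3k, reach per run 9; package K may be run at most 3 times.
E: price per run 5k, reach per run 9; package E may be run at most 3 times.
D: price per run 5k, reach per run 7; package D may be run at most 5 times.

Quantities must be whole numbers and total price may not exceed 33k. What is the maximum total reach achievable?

This is a bounded integer knapsack.
Take 3×K, 3×E, and 1×D: price 29 ≤ 33, reach 3·9 + 3·9 + 1·7 = 61.
K has the best ratio (9/3) and is taken to its limit of 3; remaining capacity is filled optimally with the others.

61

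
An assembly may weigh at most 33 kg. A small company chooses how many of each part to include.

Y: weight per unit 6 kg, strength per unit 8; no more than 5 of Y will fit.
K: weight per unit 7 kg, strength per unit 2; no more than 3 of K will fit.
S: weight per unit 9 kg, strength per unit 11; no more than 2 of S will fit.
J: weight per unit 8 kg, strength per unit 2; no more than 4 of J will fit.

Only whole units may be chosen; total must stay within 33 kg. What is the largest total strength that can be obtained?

5×Y: weight 30 ≤ 33, strength 5·8 = 40.
4×Y and 1×S: weight 33 ≤ 33, strength 4·8 + 1·11 = 43.
Best is 43.

43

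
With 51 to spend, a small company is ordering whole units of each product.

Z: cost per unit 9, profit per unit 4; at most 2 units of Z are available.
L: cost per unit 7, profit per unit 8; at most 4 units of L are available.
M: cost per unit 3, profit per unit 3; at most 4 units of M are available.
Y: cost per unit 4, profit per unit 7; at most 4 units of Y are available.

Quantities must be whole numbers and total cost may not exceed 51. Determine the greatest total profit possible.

3×L, 4×M, and 4×Y: cost 49 ≤ 51, profit 3·8 + 4·3 + 4·7 = 64.
4×L, 2×M, and 4×Y: cost 50 ≤ 51, profit 4·8 + 2·3 + 4·7 = 66.
Best is 66.

66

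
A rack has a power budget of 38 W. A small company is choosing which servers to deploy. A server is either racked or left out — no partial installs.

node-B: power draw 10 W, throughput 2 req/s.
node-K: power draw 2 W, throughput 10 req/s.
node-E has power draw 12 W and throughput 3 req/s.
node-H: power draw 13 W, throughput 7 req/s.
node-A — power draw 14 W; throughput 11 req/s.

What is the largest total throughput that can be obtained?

28

Allowing fractional choices, the relaxed optimum would be about 30.2, but servers are indivisible.
node-B + node-K + node-E + node-A: power draw 10 + 2 + 12 + 14 = 38 ≤ 38, throughput 2 + 10 + 3 + 11 = 26.
node-K + node-H + node-A: power draw 2 + 13 + 14 = 29 ≤ 38, throughput 10 + 7 + 11 = 28.
node-K + node-E + node-A: power draw 2 + 12 + 14 = 28 ≤ 38, throughput 10 + 3 + 11 = 24.
Best is node-K, node-H, and node-A with total throughput 28.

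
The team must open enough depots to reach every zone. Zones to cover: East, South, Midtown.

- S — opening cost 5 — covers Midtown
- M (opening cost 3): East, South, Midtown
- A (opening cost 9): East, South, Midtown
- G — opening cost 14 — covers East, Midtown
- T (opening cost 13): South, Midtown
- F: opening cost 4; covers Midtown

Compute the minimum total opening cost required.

This is an integer covering problem.
M alone covers East, South, Midtown — every zone.
Total opening cost: 3.
No cover costs less than 3.

3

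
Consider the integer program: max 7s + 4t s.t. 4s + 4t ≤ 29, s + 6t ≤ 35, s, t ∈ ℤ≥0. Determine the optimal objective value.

49

The continuous relaxation peaks at (7.25, 0) with value 50.75; rounding to a feasible lattice point costs some objective.
(s,t)=(7,0): 4·7+4·0=28≤29, 1·7+6·0=7≤35, objective 49.
(s,t)=(6,1): 4·6+4·1=28≤29, 1·6+6·1=12≤35, objective 46.
No feasible integer point exceeds 49.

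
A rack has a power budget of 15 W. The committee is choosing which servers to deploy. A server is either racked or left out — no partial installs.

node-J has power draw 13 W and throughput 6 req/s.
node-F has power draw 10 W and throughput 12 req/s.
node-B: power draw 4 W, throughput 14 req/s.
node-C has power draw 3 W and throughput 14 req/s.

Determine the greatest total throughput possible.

28

node-F + node-C: power draw 10 + 3 = 13 ≤ 15, throughput 12 + 14 = 26.
node-B + node-C: power draw 4 + 3 = 7 ≤ 15, throughput 14 + 14 = 28.
Best is node-B and node-C with total throughput 28.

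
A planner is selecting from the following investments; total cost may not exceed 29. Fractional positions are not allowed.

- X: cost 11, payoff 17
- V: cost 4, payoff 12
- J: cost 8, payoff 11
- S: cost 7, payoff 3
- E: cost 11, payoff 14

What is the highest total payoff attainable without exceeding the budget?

43

This is a 0-1 knapsack instance.
Allowing fractional choices, the relaxed optimum would be about 47.6, but investments are indivisible.
X + V + E: cost 11 + 4 + 11 = 26 ≤ 29, payoff 17 + 12 + 14 = 43.
V + J + E: cost 4 + 8 + 11 = 23 ≤ 29, payoff 12 + 11 + 14 = 37.
X + V + J: cost 11 + 4 + 8 = 23 ≤ 29, payoff 17 + 12 + 11 = 40.
Best is X, V, and E with total payoff 43.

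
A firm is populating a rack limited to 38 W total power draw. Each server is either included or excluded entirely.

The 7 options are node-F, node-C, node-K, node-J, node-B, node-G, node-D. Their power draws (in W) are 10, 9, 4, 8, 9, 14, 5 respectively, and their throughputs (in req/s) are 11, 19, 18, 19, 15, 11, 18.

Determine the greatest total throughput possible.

89

Take node-C, node-K, node-J, node-B, and node-D: power draw 9 + 4 + 8 + 9 + 5 = 35 ≤ 38, throughput 19 + 18 + 19 + 15 + 18 = 89.
No other feasible combination does better.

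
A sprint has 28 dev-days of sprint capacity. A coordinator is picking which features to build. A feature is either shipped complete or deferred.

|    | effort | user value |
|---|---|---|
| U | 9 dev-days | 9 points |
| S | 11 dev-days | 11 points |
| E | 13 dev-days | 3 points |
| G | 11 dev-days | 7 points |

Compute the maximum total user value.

20

Allowing fractional choices, the relaxed optimum would be about 25.1, but features are indivisible.
U + S: effort 9 + 11 = 20 ≤ 28, user value 9 + 11 = 20.
S + G: effort 11 + 11 = 22 ≤ 28, user value 11 + 7 = 18.
Best is U and S with total user value 20.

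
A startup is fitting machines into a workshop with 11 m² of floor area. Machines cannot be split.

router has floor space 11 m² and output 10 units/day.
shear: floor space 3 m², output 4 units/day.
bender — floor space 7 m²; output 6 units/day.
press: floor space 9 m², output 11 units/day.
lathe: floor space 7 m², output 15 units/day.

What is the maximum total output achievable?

Allowing fractional choices, the relaxed optimum would be about 20.2, but machines are indivisible.
shear + lathe: floor space 3 + 7 = 10 ≤ 11, output 4 + 15 = 19.
lathe: floor space 7 ≤ 11, output 15.
press: floor space 9 ≤ 11, output 11.
Best is shear and lathe with total output 19.

19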